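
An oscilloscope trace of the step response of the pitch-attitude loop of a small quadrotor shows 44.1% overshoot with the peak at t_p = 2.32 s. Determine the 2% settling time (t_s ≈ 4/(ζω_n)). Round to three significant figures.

t_s ≈ 11.3 s

The overshoot fixes ζ = −ln(OS)/√(π²+ln²(OS)) = 0.252.
t_p = π/ω_d ⇒ ω_d = 1.35 rad/s; then ω_n = ω_d/√(1−ζ²) = 1.40 rad/s.
t_s ≈ 4/(ζω_n) = 4/(0.252·1.40) = 11.3 s.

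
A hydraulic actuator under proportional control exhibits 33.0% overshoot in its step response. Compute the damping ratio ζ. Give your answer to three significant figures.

Inverting the overshoot relation: ζ = |ln 0.330|/√(π² + ln²0.330) = 0.333.

ζ ≈ 0.333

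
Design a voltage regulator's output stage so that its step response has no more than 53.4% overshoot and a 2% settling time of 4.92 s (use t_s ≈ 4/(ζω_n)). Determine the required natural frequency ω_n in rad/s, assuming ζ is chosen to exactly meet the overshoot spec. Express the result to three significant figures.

Inverting the overshoot relation: ζ = |ln 0.534|/√(π² + ln²0.534) = 0.196.
Then ω_n = 4/(ζ t_s) = 4/(0.196 × 4.92) = 4.15 rad/s.

ω_n ≈ 4.15 rad/s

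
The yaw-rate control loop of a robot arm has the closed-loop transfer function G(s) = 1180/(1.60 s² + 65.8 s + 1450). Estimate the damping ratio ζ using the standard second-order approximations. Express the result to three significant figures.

Dividing through by 1.60: denominator becomes s² + 41.12 s + 906.2.
So ω_n = √906.2 = 30.1 rad/s and ζ = 41.12/(2·30.1) = 0.683.

ζ ≈ 0.683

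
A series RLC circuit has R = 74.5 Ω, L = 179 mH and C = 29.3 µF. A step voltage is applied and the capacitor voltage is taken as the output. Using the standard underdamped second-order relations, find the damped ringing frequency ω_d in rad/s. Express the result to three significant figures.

For a series RLC circuit (capacitor voltage as output), ω_n = 1/√(LC) = 1/√(179 mH · 29.3 µF) = 437 rad/s.
ζ = (R/2)·√(C/L) = (74.5/2)·√(29.3 µF/179 mH) = 0.477.
ω_d = ω_n√(1−ζ²) = 384 rad/s.

ω_d ≈ 384 rad/s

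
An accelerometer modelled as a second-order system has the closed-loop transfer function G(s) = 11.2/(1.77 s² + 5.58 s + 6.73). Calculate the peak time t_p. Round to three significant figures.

Dividing through by 1.77: denominator becomes s² + 3.153 s + 3.802.
So ω_n = √3.802 = 1.95 rad/s and ζ = 3.153/(2·1.95) = 0.808.
The damped frequency ω_d = ω_n√(1−ζ²) = 1.15 rad/s. t_p = π/ω_d = 2.74 s.

t_p ≈ 2.74 s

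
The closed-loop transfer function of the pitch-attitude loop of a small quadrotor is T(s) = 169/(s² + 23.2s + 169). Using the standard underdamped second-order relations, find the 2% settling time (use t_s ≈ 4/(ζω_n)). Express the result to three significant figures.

t_s ≈ 0.345 s

ω_n = √169 = 13.0 rad/s; ζ = 23.2/(2·13.0) = 0.892.
t_s ≈ 4/(ζω_n) = 4/(0.892·13.0) = 0.345 s.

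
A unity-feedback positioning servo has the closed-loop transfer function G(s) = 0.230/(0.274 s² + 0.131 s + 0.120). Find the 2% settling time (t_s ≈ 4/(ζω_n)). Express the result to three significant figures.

Dividing through by 0.274: denominator becomes s² + 0.4781 s + 0.4380.
So ω_n = √0.4380 = 0.662 rad/s and ζ = 0.4781/(2·0.662) = 0.361.
t_s ≈ 4/(ζω_n) = 16.7 s.

t_s ≈ 16.7 s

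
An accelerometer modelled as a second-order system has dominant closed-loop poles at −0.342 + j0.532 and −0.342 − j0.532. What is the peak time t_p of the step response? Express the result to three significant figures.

t_p ≈ 5.91 s

t_p = π/ω_d with ω_d = 0.532 (the imaginary part), so t_p = 5.91 s.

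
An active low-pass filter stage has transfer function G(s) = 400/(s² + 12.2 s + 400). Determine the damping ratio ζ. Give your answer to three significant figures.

ζ ≈ 0.305

Comparing the denominator to s² + 2ζω_n s + ω_n²: ω_n = √400 = 20.0 rad/s, and 2ζω_n = 12.2 so ζ = 12.2/(2·20.0) = 0.305.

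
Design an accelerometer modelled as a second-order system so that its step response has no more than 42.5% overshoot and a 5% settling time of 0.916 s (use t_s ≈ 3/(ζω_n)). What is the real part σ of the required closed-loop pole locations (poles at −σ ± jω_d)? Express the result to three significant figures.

The settling-time spec alone fixes σ = ζω_n = 3/t_s = 3/0.916 = 3.28.
(Overshoot then fixes ζ = 0.263 and hence ω_d = σ·√(1−ζ²)/ζ = 12.0 rad/s.)

σ ≈ 3.28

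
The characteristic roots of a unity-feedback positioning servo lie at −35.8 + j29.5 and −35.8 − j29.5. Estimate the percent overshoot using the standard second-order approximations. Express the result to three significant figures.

With σ = 35.8, ω_d = 29.5: ω_n = √(σ²+ω_d²) = 46.4 rad/s, ζ = σ/ω_n = 0.772.
%OS = 100 e^{−πζ/√(1−ζ²)} with ζ = 0.772 gives 2.21%.

%OS ≈ 2.21%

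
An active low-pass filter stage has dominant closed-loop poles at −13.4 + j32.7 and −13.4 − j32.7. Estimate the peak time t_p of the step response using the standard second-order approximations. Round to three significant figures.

t_p ≈ 0.0961 s

t_p = π/ω_d with ω_d = 32.7 (the imaginary part), so t_p = 0.0961 s.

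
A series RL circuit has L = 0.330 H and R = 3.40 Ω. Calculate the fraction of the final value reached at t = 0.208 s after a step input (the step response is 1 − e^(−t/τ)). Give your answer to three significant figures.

τ = L/R = 0.330/3.40 = 0.0971 s.
y(t)/y_∞ = 1 − e^(−t/τ) = 1 − e^(−0.208/0.0971) = 1 − e^(−2.14) = 0.883.

y/y_∞ ≈ 0.883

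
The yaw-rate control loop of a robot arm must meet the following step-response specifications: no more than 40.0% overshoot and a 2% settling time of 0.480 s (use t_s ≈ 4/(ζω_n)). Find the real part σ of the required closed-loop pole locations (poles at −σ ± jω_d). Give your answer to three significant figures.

The settling-time spec alone fixes σ = ζω_n = 4/t_s = 4/0.480 = 8.33.
(Overshoot then fixes ζ = 0.280 and hence ω_d = σ·√(1−ζ²)/ζ = 28.6 rad/s.)

σ ≈ 8.33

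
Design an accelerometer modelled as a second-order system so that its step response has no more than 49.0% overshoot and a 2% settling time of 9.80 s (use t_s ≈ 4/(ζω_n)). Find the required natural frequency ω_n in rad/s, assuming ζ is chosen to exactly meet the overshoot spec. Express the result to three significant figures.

ω_n ≈ 1.84 rad/s

ζ = −ln(OS)/√(π² + (ln OS)²). With OS = 0.490, ln OS = −0.7133 and ζ = 0.7133/3.222 = 0.221.
From t_s ≈ 4/(ζω_n): ω_n = 4/(ζ·t_s) = 4/(0.221·9.80) = 1.84 rad/s.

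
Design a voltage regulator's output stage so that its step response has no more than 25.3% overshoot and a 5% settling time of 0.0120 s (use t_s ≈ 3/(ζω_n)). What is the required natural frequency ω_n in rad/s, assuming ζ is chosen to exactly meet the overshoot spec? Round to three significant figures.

ζ = −ln(OS)/√(π² + (ln OS)²). With OS = 0.253, ln OS = −1.374 and ζ = 1.374/3.429 = 0.401.
Then ω_n = 3/(ζ t_s) = 3/(0.401 × 0.0120) = 624 rad/s.

ω_n ≈ 624 rad/s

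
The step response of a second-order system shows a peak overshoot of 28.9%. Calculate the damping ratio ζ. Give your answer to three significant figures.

Inverting the overshoot relation: ζ = |ln 0.289|/√(π² + ln²0.289) = 0.367.

ζ ≈ 0.367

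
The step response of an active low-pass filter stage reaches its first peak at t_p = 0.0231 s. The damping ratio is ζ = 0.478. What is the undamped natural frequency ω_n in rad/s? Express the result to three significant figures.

Peak time t_p = π/ω_d, so ω_d = π/t_p = π/0.0231 = 136 rad/s.
ω_n = ω_d/√(1−ζ²) = 136/√0.772 = 155 rad/s.

ω_n ≈ 155 rad/s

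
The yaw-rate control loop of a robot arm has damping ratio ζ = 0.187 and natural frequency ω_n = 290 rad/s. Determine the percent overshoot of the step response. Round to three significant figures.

For an underdamped second-order system, %OS = 100·exp(−πζ/√(1−ζ²)).
πζ/√(1−ζ²) = π·0.187/√(1−0.0350) = 0.5980, so %OS = 100·e^(−0.5980) = 55.0%.

%OS ≈ 55.0%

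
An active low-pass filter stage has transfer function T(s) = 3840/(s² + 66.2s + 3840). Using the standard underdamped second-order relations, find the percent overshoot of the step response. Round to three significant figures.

%OS ≈ 13.7%

Comparing the denominator to s² + 2ζω_n s + ω_n²: ω_n = √3840 = 62.0 rad/s, and 2ζω_n = 66.2 so ζ = 66.2/(2·62.0) = 0.534.
%OS = 100 e^{−πζ/√(1−ζ²)} with ζ = 0.534 gives 13.7%.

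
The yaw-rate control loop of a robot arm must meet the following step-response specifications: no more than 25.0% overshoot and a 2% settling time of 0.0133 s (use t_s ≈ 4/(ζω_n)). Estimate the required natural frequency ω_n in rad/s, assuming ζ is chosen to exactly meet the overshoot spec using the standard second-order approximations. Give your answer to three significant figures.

ζ = −ln(OS)/√(π² + (ln OS)²). With OS = 0.250, ln OS = −1.386 and ζ = 1.386/3.434 = 0.404.
From t_s ≈ 4/(ζω_n): ω_n = 4/(ζ·t_s) = 4/(0.404·0.0133) = 745 rad/s.

ω_n ≈ 745 rad/s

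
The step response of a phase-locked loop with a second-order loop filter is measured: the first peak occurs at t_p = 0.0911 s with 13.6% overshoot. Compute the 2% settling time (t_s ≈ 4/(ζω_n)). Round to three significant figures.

t_s ≈ 0.183 s

The overshoot fixes ζ = −ln(OS)/√(π²+ln²(OS)) = 0.536.
t_p = π/ω_d ⇒ ω_d = 34.5 rad/s; then ω_n = ω_d/√(1−ζ²) = 40.9 rad/s.
t_s ≈ 4/(ζω_n) = 4/(0.536·40.9) = 0.183 s.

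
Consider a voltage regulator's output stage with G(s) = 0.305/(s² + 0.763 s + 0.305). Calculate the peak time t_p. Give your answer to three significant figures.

Matching coefficients with s² + 2ζω_n s + ω_n² gives ω_n² = 0.305 ⇒ ω_n = 0.552 rad/s, and ζ = 0.763/(2ω_n) = 0.691.
The damped frequency ω_d = ω_n√(1−ζ²) = 0.399 rad/s. Then t_p = π/ω_d = 7.87 s.

t_p ≈ 7.87 s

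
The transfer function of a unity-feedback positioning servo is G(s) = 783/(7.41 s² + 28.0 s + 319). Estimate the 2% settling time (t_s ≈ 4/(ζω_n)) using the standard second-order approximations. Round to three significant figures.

t_s ≈ 2.12 s

Dividing through by 7.41: denominator becomes s² + 3.779 s + 43.05.
So ω_n = √43.05 = 6.56 rad/s and ζ = 3.779/(2·6.56) = 0.288.
t_s ≈ 4/(ζω_n) = 2.12 s.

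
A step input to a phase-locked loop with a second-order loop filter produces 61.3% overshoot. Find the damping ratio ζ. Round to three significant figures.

ζ = −ln(OS)/√(π² + (ln OS)²). With OS = 0.613, ln OS = −0.4894 and ζ = 0.4894/3.179 = 0.154.

ζ ≈ 0.154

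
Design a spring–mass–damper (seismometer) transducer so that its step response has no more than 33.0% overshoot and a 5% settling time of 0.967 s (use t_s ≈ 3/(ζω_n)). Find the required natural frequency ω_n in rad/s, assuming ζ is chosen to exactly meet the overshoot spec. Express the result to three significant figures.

ω_n ≈ 9.32 rad/s

Inverting the overshoot relation: ζ = |ln 0.330|/√(π² + ln²0.330) = 0.333.
From t_s ≈ 3/(ζω_n): ω_n = 3/(ζ·t_s) = 3/(0.333·0.967) = 9.32 rad/s.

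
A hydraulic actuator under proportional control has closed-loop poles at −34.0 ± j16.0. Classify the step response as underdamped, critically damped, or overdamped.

underdamped

Since the poles form a complex-conjugate pair with nonzero imaginary part, the response is underdamped.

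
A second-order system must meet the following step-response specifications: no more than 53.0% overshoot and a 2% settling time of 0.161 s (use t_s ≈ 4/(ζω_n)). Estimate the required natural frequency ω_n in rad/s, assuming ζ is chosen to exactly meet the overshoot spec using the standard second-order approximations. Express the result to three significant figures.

ω_n ≈ 125 rad/s

From %OS = 100·exp(−πζ/√(1−ζ²)), invert to get ζ = −ln(OS)/√(π² + ln²(OS)) with OS = 0.530.
−ln 0.530 = 0.6349, so ζ = 0.6349/√(π² + 0.4031) = 0.198.
From t_s ≈ 4/(ζω_n): ω_n = 4/(ζ·t_s) = 4/(0.198·0.161) = 125 rad/s.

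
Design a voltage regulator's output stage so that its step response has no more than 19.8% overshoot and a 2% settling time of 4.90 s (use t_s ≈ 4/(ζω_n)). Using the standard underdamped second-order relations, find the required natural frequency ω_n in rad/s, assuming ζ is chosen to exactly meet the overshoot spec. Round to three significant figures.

From %OS = 100·exp(−πζ/√(1−ζ²)), invert to get ζ = −ln(OS)/√(π² + ln²(OS)) with OS = 0.198.
−ln 0.198 = 1.619, so ζ = 1.619/√(π² + 2.623) = 0.458.
From t_s ≈ 4/(ζω_n): ω_n = 4/(ζ·t_s) = 4/(0.458·4.90) = 1.78 rad/s.

ω_n ≈ 1.78 rad/s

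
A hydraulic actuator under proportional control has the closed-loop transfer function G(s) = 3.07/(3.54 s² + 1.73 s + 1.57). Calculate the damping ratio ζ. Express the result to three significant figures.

Dividing through by 3.54: denominator becomes s² + 0.4887 s + 0.4435.
So ω_n = √0.4435 = 0.666 rad/s and ζ = 0.4887/(2·0.666) = 0.367.

ζ ≈ 0.367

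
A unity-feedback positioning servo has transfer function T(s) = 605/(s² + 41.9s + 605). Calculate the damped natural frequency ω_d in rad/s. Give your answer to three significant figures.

ω_n = √605 = 24.6 rad/s; ζ = 41.9/(2·24.6) = 0.852.
ω_d = ω_n√(1−ζ²) = 12.9 rad/s.

ω_d ≈ 12.9 rad/s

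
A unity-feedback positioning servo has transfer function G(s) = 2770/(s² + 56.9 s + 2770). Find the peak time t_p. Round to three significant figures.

ω_n = √2770 = 52.6 rad/s; ζ = 56.9/(2·52.6) = 0.541.
ω_d = ω_n√(1−ζ²) = 44.3 rad/s. Then t_p = π/ω_d = 0.0710 s.

t_p ≈ 0.0710 s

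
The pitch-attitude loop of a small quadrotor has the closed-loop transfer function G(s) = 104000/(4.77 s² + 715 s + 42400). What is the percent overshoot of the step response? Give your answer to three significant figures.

%OS ≈ 1.63%

Dividing through by 4.77: denominator becomes s² + 149.9 s + 8889.
So ω_n = √8889 = 94.3 rad/s and ζ = 149.9/(2·94.3) = 0.795.
Overshoot: exp(−π·0.795/√(1−0.795²)) = 0.0163, i.e. 1.63%.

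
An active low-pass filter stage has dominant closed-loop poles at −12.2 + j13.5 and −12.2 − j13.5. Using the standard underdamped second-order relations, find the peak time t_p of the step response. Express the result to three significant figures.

t_p ≈ 0.233 s

t_p = π/ω_d with ω_d = 13.5 (the imaginary part), so t_p = 0.233 s.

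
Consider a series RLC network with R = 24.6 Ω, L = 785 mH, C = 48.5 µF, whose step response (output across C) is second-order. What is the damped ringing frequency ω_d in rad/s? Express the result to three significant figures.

ω_d ≈ 161 rad/s

For a series RLC circuit (capacitor voltage as output), ω_n = 1/√(LC) = 1/√(785 mH · 48.5 µF) = 162 rad/s.
ζ = (R/2)·√(C/L) = (24.6/2)·√(48.5 µF/785 mH) = 0.0967.
ω_d = 162·√(1 − 0.0967²) = 161 rad/s.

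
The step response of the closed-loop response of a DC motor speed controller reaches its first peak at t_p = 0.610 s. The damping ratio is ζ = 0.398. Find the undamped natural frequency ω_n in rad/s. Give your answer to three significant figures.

Peak time t_p = π/ω_d, so ω_d = π/t_p = π/0.610 = 5.15 rad/s.
ω_n = ω_d/√(1−ζ²) = 5.15/√0.842 = 5.61 rad/s.

ω_n ≈ 5.61 rad/s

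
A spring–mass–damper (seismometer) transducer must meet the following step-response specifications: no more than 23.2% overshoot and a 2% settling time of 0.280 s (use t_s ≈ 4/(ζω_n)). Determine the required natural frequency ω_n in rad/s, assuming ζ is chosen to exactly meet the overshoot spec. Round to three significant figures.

ω_n ≈ 33.9 rad/s

From %OS = 100·exp(−πζ/√(1−ζ²)), invert to get ζ = −ln(OS)/√(π² + ln²(OS)) with OS = 0.232.
−ln 0.232 = 1.461, so ζ = 1.461/√(π² + 2.135) = 0.422.
From t_s ≈ 4/(ζω_n): ω_n = 4/(ζ·t_s) = 4/(0.422·0.280) = 33.9 rad/s.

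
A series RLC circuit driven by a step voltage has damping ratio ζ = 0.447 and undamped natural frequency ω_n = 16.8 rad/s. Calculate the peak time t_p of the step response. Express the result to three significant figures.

The damped frequency is ω_d = ω_n√(1−ζ²) = 16.8·√(1−0.200) = 15.0 rad/s.
Peak time t_p = π/ω_d = π/15.0 = 0.209 s.

t_p ≈ 0.209 s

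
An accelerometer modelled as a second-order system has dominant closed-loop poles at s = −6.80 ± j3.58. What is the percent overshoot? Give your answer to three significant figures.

|pole| = ω_n = √(6.80² + 3.58²) = 7.68 rad/s; ζ = cos θ = σ/ω_n = 0.885.
%OS = 100 e^{−πζ/√(1−ζ²)} with ζ = 0.885 gives 0.256%.

%OS ≈ 0.256%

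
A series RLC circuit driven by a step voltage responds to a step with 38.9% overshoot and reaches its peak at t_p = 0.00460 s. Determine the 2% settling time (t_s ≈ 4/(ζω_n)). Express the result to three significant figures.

t_s ≈ 0.0195 s

ζ from %OS: ζ = |ln 0.389|/√(π²+ln²0.389) = 0.288.
From t_p = π/ω_d, ω_d = π/0.00460 = 683 rad/s, so ω_n = ω_d/√(1−ζ²) = 713 rad/s.
t_s ≈ 4/(ζω_n) = 4/(0.288·713) = 0.0195 s.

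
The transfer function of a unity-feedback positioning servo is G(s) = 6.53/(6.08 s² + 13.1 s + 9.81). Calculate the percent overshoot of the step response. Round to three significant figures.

%OS ≈ 0.655%

Dividing through by 6.08: denominator becomes s² + 2.155 s + 1.613.
So ω_n = √1.613 = 1.27 rad/s and ζ = 2.155/(2·1.27) = 0.848.
%OS = 100 e^{−πζ/√(1−ζ²)} with ζ = 0.848 gives 0.655%.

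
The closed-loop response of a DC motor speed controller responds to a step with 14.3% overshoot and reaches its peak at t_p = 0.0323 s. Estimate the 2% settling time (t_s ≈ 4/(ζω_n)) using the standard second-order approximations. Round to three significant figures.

t_s ≈ 0.0664 s

ζ from %OS: ζ = |ln 0.143|/√(π²+ln²0.143) = 0.526.
From t_p = π/ω_d, ω_d = π/0.0323 = 97.3 rad/s, so ω_n = ω_d/√(1−ζ²) = 114 rad/s.
t_s ≈ 4/(ζω_n) = 4/(0.526·114) = 0.0664 s.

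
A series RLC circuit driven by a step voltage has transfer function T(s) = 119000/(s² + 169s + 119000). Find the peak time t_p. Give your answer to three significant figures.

t_p ≈ 0.00939 s

Comparing the denominator to s² + 2ζω_n s + ω_n²: ω_n = √119000 = 345 rad/s, and 2ζω_n = 169 so ζ = 169/(2·345) = 0.245.
ω_d = ω_n√(1−ζ²) = 334 rad/s. Then t_p = π/ω_d = 0.00939 s.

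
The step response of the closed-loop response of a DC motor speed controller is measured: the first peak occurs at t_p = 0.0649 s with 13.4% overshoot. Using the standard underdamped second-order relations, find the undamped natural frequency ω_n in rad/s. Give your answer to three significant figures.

The overshoot fixes ζ = −ln(OS)/√(π²+ln²(OS)) = 0.539.
t_p = π/ω_d ⇒ ω_d = 48.4 rad/s; then ω_n = ω_d/√(1−ζ²) = 57.5 rad/s.

ω_n ≈ 57.5 rad/s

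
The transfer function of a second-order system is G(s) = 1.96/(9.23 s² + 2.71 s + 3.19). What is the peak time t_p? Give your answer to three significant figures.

Dividing through by 9.23: denominator becomes s² + 0.2936 s + 0.3456.
So ω_n = √0.3456 = 0.588 rad/s and ζ = 0.2936/(2·0.588) = 0.250.
The damped frequency ω_d = ω_n√(1−ζ²) = 0.569 rad/s. t_p = π/ω_d = 5.52 s.

t_p ≈ 5.52 s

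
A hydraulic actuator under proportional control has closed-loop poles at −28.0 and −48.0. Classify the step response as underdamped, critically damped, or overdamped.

overdamped

Since the poles are distinct, negative and real, the response is overdamped.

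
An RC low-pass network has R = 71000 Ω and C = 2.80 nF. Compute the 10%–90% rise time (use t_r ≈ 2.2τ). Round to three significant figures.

τ = RC = 71000 × 2.80 nF = 0.000199 s.
t_r ≈ 2.2τ = 0.000437 s.

t_r ≈ 0.000437 s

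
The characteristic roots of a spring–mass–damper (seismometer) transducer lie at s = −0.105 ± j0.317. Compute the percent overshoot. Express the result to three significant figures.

%OS ≈ 35.3%

The poles are at −σ ± jω_d with σ = 0.105 and ω_d = 0.317, so ω_n = √(σ²+ω_d²) = 0.334 rad/s and ζ = σ/ω_n = 0.314.
Overshoot: exp(−π·0.314/√(1−0.314²)) = 0.353, i.e. 35.3%.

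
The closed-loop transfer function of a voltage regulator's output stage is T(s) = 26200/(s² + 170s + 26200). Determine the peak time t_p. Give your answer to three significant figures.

Comparing the denominator to s² + 2ζω_n s + ω_n²: ω_n = √26200 = 162 rad/s, and 2ζω_n = 170 so ζ = 170/(2·162) = 0.525.
ω_d = ω_n√(1−ζ²) = 138 rad/s. Then t_p = π/ω_d = 0.0228 s.

t_p ≈ 0.0228 s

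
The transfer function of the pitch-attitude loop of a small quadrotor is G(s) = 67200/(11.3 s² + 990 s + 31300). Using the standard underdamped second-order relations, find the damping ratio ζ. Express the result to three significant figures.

ζ ≈ 0.832

Dividing through by 11.3: denominator becomes s² + 87.61 s + 2770.
So ω_n = √2770 = 52.6 rad/s and ζ = 87.61/(2·52.6) = 0.832.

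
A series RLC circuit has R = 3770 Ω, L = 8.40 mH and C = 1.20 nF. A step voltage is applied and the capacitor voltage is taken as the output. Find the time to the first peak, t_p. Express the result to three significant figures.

t_p ≈ 0.0000142 s

For a series RLC circuit (capacitor voltage as output), ω_n = 1/√(LC) = 1/√(8.40 mH · 1.20 nF) = 315000 rad/s.
ζ = (R/2)·√(C/L) = (3770/2)·√(1.20 nF/8.40 mH) = 0.712.
ω_d = 315000·√(1 − 0.712²) = 221000 rad/s. t_p = π/ω_d = 0.0000142 s.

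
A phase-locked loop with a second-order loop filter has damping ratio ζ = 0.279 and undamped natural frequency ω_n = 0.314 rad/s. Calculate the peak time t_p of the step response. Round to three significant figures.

The damped frequency is ω_d = ω_n√(1−ζ²) = 0.314·√(1−0.0778) = 0.302 rad/s.
Peak time t_p = π/ω_d = π/0.302 = 10.4 s.

t_p ≈ 10.4 s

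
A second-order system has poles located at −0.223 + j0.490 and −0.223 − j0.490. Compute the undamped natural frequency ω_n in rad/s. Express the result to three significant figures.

With σ = 0.223, ω_d = 0.490: ω_n = √(σ²+ω_d²) = 0.538 rad/s, ζ = σ/ω_n = 0.414.

ω_n ≈ 0.538 rad/s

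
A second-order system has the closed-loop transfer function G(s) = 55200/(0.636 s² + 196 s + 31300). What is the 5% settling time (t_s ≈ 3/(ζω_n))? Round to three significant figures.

t_s ≈ 0.0195 s

Dividing through by 0.636: denominator becomes s² + 308.2 s + 49210.
So ω_n = √49210 = 222 rad/s and ζ = 308.2/(2·222) = 0.695.
t_s ≈ 3/(ζω_n) = 0.0195 s.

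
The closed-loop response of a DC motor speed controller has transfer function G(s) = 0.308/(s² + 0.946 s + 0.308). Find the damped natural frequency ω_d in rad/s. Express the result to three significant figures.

ω_n = √0.308 = 0.555 rad/s; ζ = 0.946/(2·0.555) = 0.852.
ω_d = ω_n√(1−ζ²) = 0.290 rad/s.

ω_d ≈ 0.290 rad/s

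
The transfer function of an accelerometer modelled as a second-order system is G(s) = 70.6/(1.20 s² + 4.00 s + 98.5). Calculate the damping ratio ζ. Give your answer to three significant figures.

Dividing through by 1.20: denominator becomes s² + 3.333 s + 82.08.
So ω_n = √82.08 = 9.06 rad/s and ζ = 3.333/(2·9.06) = 0.184.

ζ ≈ 0.184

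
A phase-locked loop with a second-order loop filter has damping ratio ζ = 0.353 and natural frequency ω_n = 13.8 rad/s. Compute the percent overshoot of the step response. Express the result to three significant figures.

%OS ≈ 30.6%

For an underdamped second-order system, %OS = 100·exp(−πζ/√(1−ζ²)).
πζ/√(1−ζ²) = π·0.353/√(1−0.125) = 1.185, so %OS = 100·e^(−1.185) = 30.6%.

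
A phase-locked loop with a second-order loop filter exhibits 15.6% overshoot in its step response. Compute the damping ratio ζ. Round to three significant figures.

ζ ≈ 0.509

From %OS = 100·exp(−πζ/√(1−ζ²)), invert to get ζ = −ln(OS)/√(π² + ln²(OS)) with OS = 0.156.
−ln 0.156 = 1.858, so ζ = 1.858/√(π² + 3.452) = 0.509.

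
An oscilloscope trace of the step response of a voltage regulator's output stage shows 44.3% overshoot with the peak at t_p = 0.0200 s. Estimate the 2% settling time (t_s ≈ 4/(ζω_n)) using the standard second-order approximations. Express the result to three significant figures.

t_s ≈ 0.0983 s

From the overshoot, ζ = −ln(OS)/√(π²+ln²(OS)) = 0.251.
t_p = π/ω_d ⇒ ω_d = 157 rad/s; then ω_n = ω_d/√(1−ζ²) = 162 rad/s.
t_s ≈ 4/(ζω_n) = 4/(0.251·162) = 0.0983 s.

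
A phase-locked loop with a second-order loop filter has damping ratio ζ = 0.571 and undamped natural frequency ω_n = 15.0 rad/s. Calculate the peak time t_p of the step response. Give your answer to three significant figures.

The damped frequency is ω_d = ω_n√(1−ζ²) = 15.0·√(1−0.326) = 12.3 rad/s.
Peak time t_p = π/ω_d = π/12.3 = 0.255 s.

t_p ≈ 0.255 s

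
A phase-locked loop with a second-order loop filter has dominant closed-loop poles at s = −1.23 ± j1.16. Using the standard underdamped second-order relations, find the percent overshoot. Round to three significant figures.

%OS ≈ 3.58%

The poles are at −σ ± jω_d with σ = 1.23 and ω_d = 1.16, so ω_n = √(σ²+ω_d²) = 1.69 rad/s and ζ = σ/ω_n = 0.728.
%OS = 100·exp(−πζ/√(1−ζ²)) = 3.58%.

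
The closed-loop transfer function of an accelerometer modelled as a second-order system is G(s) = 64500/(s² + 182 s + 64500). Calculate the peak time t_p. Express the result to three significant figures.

Comparing the denominator to s² + 2ζω_n s + ω_n²: ω_n = √64500 = 254 rad/s, and 2ζω_n = 182 so ζ = 182/(2·254) = 0.358.
ω_d = ω_n√(1−ζ²) = 237 rad/s. Then t_p = π/ω_d = 0.0132 s.

t_p ≈ 0.0132 s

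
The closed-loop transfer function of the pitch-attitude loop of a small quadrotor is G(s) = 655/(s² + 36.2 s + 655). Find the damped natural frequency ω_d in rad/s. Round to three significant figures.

ω_d ≈ 18.1 rad/s

Comparing the denominator to s² + 2ζω_n s + ω_n²: ω_n = √655 = 25.6 rad/s, and 2ζω_n = 36.2 so ζ = 36.2/(2·25.6) = 0.707.
ω_d = 25.6·√(1 − 0.707²) = 18.1 rad/s.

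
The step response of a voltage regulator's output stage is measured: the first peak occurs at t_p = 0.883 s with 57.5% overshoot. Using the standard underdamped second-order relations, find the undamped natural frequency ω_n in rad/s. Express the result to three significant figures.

ω_n ≈ 3.61 rad/s

ζ from %OS: ζ = |ln 0.575|/√(π²+ln²0.575) = 0.173.
t_p = π/ω_d ⇒ ω_d = 3.56 rad/s; then ω_n = ω_d/√(1−ζ²) = 3.61 rad/s.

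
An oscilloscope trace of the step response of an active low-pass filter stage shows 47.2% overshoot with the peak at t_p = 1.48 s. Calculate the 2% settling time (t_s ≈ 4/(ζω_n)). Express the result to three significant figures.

t_s ≈ 7.89 s

ζ from %OS: ζ = |ln 0.472|/√(π²+ln²0.472) = 0.232.
From t_p = π/ω_d, ω_d = π/1.48 = 2.12 rad/s, so ω_n = ω_d/√(1−ζ²) = 2.18 rad/s.
t_s ≈ 4/(ζω_n) = 4/(0.232·2.18) = 7.89 s.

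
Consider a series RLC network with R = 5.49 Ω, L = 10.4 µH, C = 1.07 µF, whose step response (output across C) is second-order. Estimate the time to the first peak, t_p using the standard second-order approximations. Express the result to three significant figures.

For a series RLC circuit (capacitor voltage as output), ω_n = 1/√(LC) = 1/√(10.4 µH · 1.07 µF) = 300000 rad/s.
ζ = (R/2)·√(C/L) = (5.49/2)·√(1.07 µF/10.4 µH) = 0.880.
ω_d = 300000·√(1 − 0.880²) = 142000 rad/s. t_p = π/ω_d = 0.0000221 s.

t_p ≈ 0.0000221 s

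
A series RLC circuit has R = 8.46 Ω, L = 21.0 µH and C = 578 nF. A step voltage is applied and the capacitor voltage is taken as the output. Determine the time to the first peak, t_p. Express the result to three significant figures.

For a series RLC circuit (capacitor voltage as output), ω_n = 1/√(LC) = 1/√(21.0 µH · 578 nF) = 287000 rad/s.
ζ = (R/2)·√(C/L) = (8.46/2)·√(578 nF/21.0 µH) = 0.702.
The damped frequency ω_d = ω_n√(1−ζ²) = 204000 rad/s. t_p = π/ω_d = 0.0000154 s.

t_p ≈ 0.0000154 s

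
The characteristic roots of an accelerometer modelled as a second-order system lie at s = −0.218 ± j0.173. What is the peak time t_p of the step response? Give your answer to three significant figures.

t_p ≈ 18.2 s

t_p = π/ω_d with ω_d = 0.173 (the imaginary part), so t_p = 18.2 s.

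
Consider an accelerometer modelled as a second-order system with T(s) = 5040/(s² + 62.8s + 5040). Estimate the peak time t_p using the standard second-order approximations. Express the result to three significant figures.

Matching coefficients with s² + 2ζω_n s + ω_n² gives ω_n² = 5040 ⇒ ω_n = 71.0 rad/s, and ζ = 62.8/(2ω_n) = 0.442.
ω_d = ω_n√(1−ζ²) = 63.7 rad/s. Then t_p = π/ω_d = 0.0493 s.

t_p ≈ 0.0493 s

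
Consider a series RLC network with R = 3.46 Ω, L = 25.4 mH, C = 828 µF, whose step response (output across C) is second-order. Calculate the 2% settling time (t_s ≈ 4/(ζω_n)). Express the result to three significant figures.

t_s ≈ 0.0587 s

For a series RLC circuit (capacitor voltage as output), ω_n = 1/√(LC) = 1/√(25.4 mH · 828 µF) = 218 rad/s.
ζ = (R/2)·√(C/L) = (3.46/2)·√(828 µF/25.4 mH) = 0.312.
t_s ≈ 4/(ζω_n) = 0.0587 s.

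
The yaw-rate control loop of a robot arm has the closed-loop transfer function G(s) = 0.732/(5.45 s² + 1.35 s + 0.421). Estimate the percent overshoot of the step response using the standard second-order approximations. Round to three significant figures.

%OS ≈ 20.9%

Dividing through by 5.45: denominator becomes s² + 0.2477 s + 0.07725.
So ω_n = √0.07725 = 0.278 rad/s and ζ = 0.2477/(2·0.278) = 0.446.
Overshoot: exp(−π·0.446/√(1−0.446²)) = 0.209, i.e. 20.9%.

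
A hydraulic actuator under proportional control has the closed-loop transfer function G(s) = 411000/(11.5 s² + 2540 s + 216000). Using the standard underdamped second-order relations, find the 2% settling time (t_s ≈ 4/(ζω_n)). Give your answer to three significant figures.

t_s ≈ 0.0362 s

Dividing through by 11.5: denominator becomes s² + 220.9 s + 18780.
So ω_n = √18780 = 137 rad/s and ζ = 220.9/(2·137) = 0.806.
t_s ≈ 4/(ζω_n) = 0.0362 s.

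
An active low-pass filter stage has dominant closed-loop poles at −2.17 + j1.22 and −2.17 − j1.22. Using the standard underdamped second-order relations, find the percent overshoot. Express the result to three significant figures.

%OS ≈ 0.374%

|pole| = ω_n = √(2.17² + 1.22²) = 2.49 rad/s; ζ = cos θ = σ/ω_n = 0.872.
%OS = 100 e^{−πζ/√(1−ζ²)} with ζ = 0.872 gives 0.374%.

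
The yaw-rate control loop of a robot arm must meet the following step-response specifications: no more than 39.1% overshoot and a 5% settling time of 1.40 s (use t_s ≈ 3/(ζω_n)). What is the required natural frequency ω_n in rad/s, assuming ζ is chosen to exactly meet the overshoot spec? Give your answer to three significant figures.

ω_n ≈ 7.48 rad/s

From %OS = 100·exp(−πζ/√(1−ζ²)), invert to get ζ = −ln(OS)/√(π² + ln²(OS)) with OS = 0.391.
−ln 0.391 = 0.9390, so ζ = 0.9390/√(π² + 0.8818) = 0.286.
From t_s ≈ 3/(ζω_n): ω_n = 3/(ζ·t_s) = 3/(0.286·1.40) = 7.48 rad/s.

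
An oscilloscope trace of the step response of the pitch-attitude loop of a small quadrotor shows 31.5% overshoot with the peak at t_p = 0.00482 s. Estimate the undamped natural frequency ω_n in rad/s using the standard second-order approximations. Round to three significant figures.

ζ from %OS: ζ = |ln 0.315|/√(π²+ln²0.315) = 0.345.
From t_p = π/ω_d, ω_d = π/0.00482 = 652 rad/s, so ω_n = ω_d/√(1−ζ²) = 694 rad/s.

ω_n ≈ 694 rad/s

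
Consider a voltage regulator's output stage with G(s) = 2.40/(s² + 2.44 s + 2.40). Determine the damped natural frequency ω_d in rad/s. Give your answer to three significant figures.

ω_d ≈ 0.955 rad/s

Matching coefficients with s² + 2ζω_n s + ω_n² gives ω_n² = 2.40 ⇒ ω_n = 1.55 rad/s, and ζ = 2.44/(2ω_n) = 0.788.
ω_d = 1.55·√(1 − 0.788²) = 0.955 rad/s.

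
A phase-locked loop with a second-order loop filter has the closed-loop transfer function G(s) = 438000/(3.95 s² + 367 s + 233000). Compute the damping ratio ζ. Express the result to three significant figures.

Dividing through by 3.95: denominator becomes s² + 92.91 s + 58990.
So ω_n = √58990 = 243 rad/s and ζ = 92.91/(2·243) = 0.191.

ζ ≈ 0.191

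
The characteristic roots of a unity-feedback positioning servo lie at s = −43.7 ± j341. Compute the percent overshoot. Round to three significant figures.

|pole| = ω_n = √(43.7² + 341²) = 344 rad/s; ζ = cos θ = σ/ω_n = 0.127.
Overshoot: exp(−π·0.127/√(1−0.127²)) = 0.669, i.e. 66.9%.

%OS ≈ 66.9%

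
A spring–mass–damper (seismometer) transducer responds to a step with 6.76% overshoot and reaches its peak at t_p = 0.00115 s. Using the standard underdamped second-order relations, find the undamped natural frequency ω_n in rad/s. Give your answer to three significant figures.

ω_n ≈ 3600 rad/s

ζ from %OS: ζ = |ln 0.0676|/√(π²+ln²0.0676) = 0.651.
t_p = π/ω_d ⇒ ω_d = 2730 rad/s; then ω_n = ω_d/√(1−ζ²) = 3600 rad/s.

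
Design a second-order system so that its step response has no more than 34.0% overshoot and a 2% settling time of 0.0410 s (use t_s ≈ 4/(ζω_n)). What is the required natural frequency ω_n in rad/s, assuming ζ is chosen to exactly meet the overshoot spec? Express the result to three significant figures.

ω_n ≈ 300 rad/s

Inverting the overshoot relation: ζ = |ln 0.340|/√(π² + ln²0.340) = 0.325.
From t_s ≈ 4/(ζω_n): ω_n = 4/(ζ·t_s) = 4/(0.325·0.0410) = 300 rad/s.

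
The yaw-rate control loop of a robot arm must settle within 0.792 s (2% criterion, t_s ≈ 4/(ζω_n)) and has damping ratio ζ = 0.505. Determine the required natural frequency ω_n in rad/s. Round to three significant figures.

ω_n ≈ 10.0 rad/s

Rearranging t_s ≈ 4/(ζω_n) gives ω_n = 4/(ζ·t_s) = 4/(0.505 × 0.792) = 10.0 rad/s.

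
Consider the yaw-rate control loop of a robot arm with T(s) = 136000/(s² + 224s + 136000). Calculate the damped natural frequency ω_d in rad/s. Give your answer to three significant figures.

Comparing the denominator to s² + 2ζω_n s + ω_n²: ω_n = √136000 = 369 rad/s, and 2ζω_n = 224 so ζ = 224/(2·369) = 0.304.
ω_d = ω_n√(1−ζ²) = 351 rad/s.

ω_d ≈ 351 rad/s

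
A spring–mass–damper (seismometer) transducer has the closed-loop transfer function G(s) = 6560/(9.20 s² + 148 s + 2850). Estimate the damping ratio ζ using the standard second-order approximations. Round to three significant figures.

Dividing through by 9.20: denominator becomes s² + 16.09 s + 309.8.
So ω_n = √309.8 = 17.6 rad/s and ζ = 16.09/(2·17.6) = 0.457.

ζ ≈ 0.457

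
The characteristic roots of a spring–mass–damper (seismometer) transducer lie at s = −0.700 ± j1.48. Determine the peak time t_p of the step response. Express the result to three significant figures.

t_p = π/ω_d with ω_d = 1.48 (the imaginary part), so t_p = 2.12 s.

t_p ≈ 2.12 s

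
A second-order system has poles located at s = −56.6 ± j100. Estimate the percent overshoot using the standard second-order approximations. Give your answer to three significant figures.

With σ = 56.6, ω_d = 100: ω_n = √(σ²+ω_d²) = 115 rad/s, ζ = σ/ω_n = 0.493.
%OS = 100·exp(−πζ/√(1−ζ²)) = 16.9%.

%OS ≈ 16.9%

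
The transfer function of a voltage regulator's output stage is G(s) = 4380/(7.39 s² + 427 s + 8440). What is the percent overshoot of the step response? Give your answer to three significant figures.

Dividing through by 7.39: denominator becomes s² + 57.78 s + 1142.
So ω_n = √1142 = 33.8 rad/s and ζ = 57.78/(2·33.8) = 0.855.
%OS = 100 e^{−πζ/√(1−ζ²)} with ζ = 0.855 gives 0.565%.

%OS ≈ 0.565%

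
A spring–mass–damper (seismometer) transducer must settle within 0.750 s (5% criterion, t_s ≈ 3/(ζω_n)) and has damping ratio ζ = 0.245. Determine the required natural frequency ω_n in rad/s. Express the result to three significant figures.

ω_n ≈ 16.3 rad/s

Rearranging t_s ≈ 3/(ζω_n) gives ω_n = 3/(ζ·t_s) = 3/(0.245 × 0.750) = 16.3 rad/s.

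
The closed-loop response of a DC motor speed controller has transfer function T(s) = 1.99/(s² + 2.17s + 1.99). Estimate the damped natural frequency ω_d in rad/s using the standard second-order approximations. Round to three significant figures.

ω_d ≈ 0.902 rad/s

Matching coefficients with s² + 2ζω_n s + ω_n² gives ω_n² = 1.99 ⇒ ω_n = 1.41 rad/s, and ζ = 2.17/(2ω_n) = 0.769.
ω_d = 1.41·√(1 − 0.769²) = 0.902 rad/s.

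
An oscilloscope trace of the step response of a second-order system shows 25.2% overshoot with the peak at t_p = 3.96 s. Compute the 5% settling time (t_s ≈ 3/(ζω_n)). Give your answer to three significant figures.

t_s ≈ 8.62 s

The overshoot fixes ζ = −ln(OS)/√(π²+ln²(OS)) = 0.402.
t_p = π/ω_d ⇒ ω_d = 0.793 rad/s; then ω_n = ω_d/√(1−ζ²) = 0.866 rad/s.
t_s ≈ 3/(ζω_n) = 3/(0.402·0.866) = 8.62 s.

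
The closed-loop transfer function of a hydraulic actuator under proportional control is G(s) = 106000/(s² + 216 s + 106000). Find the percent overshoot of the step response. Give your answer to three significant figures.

%OS ≈ 33.1%

Matching coefficients with s² + 2ζω_n s + ω_n² gives ω_n² = 106000 ⇒ ω_n = 326 rad/s, and ζ = 216/(2ω_n) = 0.332.
%OS = 100 e^{−πζ/√(1−ζ²)} with ζ = 0.332 gives 33.1%.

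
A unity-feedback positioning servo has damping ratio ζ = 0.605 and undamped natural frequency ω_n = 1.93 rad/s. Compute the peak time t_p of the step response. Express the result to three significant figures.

t_p ≈ 2.04 s

The damped frequency is ω_d = ω_n√(1−ζ²) = 1.93·√(1−0.366) = 1.54 rad/s.
Peak time t_p = π/ω_d = π/1.54 = 2.04 s.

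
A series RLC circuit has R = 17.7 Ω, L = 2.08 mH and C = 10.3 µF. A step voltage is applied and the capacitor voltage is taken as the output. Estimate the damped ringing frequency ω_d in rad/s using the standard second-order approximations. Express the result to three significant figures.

ω_d ≈ 5350 rad/s

For a series RLC circuit (capacitor voltage as output), ω_n = 1/√(LC) = 1/√(2.08 mH · 10.3 µF) = 6830 rad/s.
ζ = (R/2)·√(C/L) = (17.7/2)·√(10.3 µF/2.08 mH) = 0.623.
ω_d = 6830·√(1 − 0.623²) = 5350 rad/s.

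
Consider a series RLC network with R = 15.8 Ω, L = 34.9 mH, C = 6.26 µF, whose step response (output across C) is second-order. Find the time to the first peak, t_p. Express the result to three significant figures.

t_p ≈ 0.00148 s

For a series RLC circuit (capacitor voltage as output), ω_n = 1/√(LC) = 1/√(34.9 mH · 6.26 µF) = 2140 rad/s.
ζ = (R/2)·√(C/L) = (15.8/2)·√(6.26 µF/34.9 mH) = 0.106.
The damped frequency ω_d = ω_n√(1−ζ²) = 2130 rad/s. t_p = π/ω_d = 0.00148 s.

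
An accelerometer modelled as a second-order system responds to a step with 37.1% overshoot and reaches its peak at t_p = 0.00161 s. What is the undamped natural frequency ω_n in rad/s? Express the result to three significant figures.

ω_n ≈ 2050 rad/s

The overshoot fixes ζ = −ln(OS)/√(π²+ln²(OS)) = 0.301.
t_p = π/ω_d ⇒ ω_d = 1950 rad/s; then ω_n = ω_d/√(1−ζ²) = 2050 rad/s.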